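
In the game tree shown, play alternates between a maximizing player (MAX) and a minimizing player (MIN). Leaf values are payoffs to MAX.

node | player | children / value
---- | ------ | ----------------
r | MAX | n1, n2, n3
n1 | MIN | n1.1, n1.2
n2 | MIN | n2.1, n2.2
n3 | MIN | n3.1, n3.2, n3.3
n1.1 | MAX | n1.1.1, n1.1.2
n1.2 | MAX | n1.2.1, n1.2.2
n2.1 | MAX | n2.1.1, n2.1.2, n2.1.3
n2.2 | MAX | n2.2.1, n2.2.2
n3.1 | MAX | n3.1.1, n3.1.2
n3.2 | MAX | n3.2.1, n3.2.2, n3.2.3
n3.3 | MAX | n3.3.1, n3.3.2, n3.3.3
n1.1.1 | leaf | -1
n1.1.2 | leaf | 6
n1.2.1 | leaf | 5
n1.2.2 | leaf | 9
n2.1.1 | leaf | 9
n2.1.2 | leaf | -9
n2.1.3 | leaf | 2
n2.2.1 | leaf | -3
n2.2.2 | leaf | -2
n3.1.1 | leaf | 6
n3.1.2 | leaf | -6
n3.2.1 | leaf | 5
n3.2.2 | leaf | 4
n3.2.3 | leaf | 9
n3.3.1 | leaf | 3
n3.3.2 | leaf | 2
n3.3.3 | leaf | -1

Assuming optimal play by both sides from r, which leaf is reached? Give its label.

n1.1.2

n1.1 (MAX): max(-1, 6) = 6
n1.2 (MAX): max(5, 9) = 9
n1 (MIN): min(6, 9) = 6
n2.1 (MAX): max(9, -9, 2) = 9
n2.2 (MAX): max(-3, -2) = -2
n2 (MIN): min(9, -2) = -2
n3.1 (MAX): max(6, -6) = 6
n3.2 (MAX): max(5, 4, 9) = 9
n3.3 (MAX): max(3, 2, -1) = 3
n3 (MIN): min(6, 9, 3) = 3
r (MAX): max(6, -2, 3) = 6
At r, MAX picks n1 (highest: 6).
At n1, MIN picks n1.1 (lowest: 6).
At n1.1, MAX picks n1.1.2 (highest: 6).
Terminal value 6.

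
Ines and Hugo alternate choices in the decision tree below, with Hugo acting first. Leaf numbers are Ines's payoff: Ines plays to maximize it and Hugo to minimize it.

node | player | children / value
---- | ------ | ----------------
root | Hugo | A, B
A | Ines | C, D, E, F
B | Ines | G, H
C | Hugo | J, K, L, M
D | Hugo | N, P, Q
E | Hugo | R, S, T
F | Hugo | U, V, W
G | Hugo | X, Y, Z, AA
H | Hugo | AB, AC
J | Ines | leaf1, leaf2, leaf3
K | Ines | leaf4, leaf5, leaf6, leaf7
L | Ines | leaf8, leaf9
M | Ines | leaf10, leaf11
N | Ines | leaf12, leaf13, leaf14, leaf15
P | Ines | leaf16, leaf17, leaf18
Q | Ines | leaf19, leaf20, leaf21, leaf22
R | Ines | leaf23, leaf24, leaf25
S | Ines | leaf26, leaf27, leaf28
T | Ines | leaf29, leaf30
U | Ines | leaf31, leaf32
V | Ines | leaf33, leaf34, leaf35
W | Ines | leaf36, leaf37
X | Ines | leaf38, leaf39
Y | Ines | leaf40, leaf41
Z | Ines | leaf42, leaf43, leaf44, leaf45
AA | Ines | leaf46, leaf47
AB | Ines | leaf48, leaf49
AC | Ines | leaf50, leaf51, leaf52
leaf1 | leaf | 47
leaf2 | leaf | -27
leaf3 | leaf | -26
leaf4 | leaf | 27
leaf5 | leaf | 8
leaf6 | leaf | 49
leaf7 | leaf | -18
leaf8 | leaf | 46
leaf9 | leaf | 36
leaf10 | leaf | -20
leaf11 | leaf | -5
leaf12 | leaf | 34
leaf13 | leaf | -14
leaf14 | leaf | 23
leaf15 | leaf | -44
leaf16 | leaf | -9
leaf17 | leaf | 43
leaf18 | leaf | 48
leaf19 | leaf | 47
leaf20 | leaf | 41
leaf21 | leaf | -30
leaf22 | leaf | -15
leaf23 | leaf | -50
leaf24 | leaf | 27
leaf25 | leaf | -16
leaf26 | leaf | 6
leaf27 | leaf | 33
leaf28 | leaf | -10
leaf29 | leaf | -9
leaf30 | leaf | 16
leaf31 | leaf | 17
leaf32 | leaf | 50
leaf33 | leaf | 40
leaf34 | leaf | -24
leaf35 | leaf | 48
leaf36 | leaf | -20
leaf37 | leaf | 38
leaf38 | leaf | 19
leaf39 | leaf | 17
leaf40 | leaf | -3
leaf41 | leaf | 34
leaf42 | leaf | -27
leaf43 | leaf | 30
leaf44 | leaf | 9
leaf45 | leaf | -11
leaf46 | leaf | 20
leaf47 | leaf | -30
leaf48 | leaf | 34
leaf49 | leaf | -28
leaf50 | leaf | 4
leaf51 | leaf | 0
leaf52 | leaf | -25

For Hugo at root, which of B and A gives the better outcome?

X (Ines): max(19, 17) = 19
Y (Ines): max(-3, 34) = 34
Z (Ines): max(-27, 30, 9, -11) = 30
AA (Ines): max(20, -30) = 20
G (Hugo): min(19, 34, 30, 20) = 19
AB (Ines): max(34, -28) = 34
AC (Ines): max(4, 0, -25) = 4
H (Hugo): min(34, 4) = 4
B (Ines): max(19, 4) = 19
J (Ines): max(47, -27, -26) = 47
K (Ines): max(27, 8, 49, -18) = 49
L (Ines): max(46, 36) = 46
M (Ines): max(-20, -5) = -5
C (Hugo): min(47, 49, 46, -5) = -5
N (Ines): max(34, -14, 23, -44) = 34
P (Ines): max(-9, 43, 48) = 48
Q (Ines): max(47, 41, -30, -15) = 47
D (Hugo): min(34, 48, 47) = 34
R (Ines): max(-50, 27, -16) = 27
S (Ines): max(6, 33, -10) = 33
T (Ines): max(-9, 16) = 16
E (Hugo): min(27, 33, 16) = 16
U (Ines): max(17, 50) = 50
V (Ines): max(40, -24, 48) = 48
W (Ines): max(-20, 38) = 38
F (Hugo): min(50, 48, 38) = 38
A (Ines): max(-5, 34, 16, 38) = 38
Hugo prefers the lower value; B=19, A=38. B is better since 19 < 38.

B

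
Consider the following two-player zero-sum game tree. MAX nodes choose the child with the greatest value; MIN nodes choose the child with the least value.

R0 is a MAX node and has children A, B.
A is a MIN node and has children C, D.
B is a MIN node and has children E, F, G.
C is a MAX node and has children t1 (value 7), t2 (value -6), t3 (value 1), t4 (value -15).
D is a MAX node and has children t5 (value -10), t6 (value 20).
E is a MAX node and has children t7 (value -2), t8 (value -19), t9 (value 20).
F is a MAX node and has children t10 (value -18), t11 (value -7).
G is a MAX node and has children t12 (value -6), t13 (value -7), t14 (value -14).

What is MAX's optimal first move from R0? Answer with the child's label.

A

C (MAX): max(7, -6, 1, -15) = 7
D (MAX): max(-10, 20) = 20
A (MIN): min(7, 20) = 7
E (MAX): max(-2, -19, 20) = 20
F (MAX): max(-18, -7) = -7
G (MAX): max(-6, -7, -14) = -6
B (MIN): min(20, -7, -6) = -7
R0 (MAX): max(7, -7) = 7
MAX at R0 wants the highest of {A=7, B=-7}, so chooses A.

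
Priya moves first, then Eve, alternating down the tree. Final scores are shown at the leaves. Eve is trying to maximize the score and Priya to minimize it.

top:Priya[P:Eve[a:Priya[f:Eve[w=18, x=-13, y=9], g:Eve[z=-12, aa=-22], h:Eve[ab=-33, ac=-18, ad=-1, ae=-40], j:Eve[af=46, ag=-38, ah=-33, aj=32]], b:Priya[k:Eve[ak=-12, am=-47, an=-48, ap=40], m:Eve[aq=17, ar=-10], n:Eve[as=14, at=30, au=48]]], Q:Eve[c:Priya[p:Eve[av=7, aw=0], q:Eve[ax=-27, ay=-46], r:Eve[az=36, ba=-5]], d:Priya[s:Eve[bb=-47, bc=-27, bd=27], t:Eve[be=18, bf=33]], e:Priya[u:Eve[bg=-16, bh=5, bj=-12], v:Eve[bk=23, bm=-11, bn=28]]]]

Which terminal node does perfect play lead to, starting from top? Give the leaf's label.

f (Eve): max(18, -13, 9) = 18
g (Eve): max(-12, -22) = -12
h (Eve): max(-33, -18, -1, -40) = -1
j (Eve): max(46, -38, -33, 32) = 46
a (Priya): min(18, -12, -1, 46) = -12
k (Eve): max(-12, -47, -48, 40) = 40
m (Eve): max(17, -10) = 17
n (Eve): max(14, 30, 48) = 48
b (Priya): min(40, 17, 48) = 17
P (Eve): max(-12, 17) = 17
p (Eve): max(7, 0) = 7
q (Eve): max(-27, -46) = -27
r (Eve): max(36, -5) = 36
c (Priya): min(7, -27, 36) = -27
s (Eve): max(-47, -27, 27) = 27
t (Eve): max(18, 33) = 33
d (Priya): min(27, 33) = 27
u (Eve): max(-16, 5, -12) = 5
v (Eve): max(23, -11, 28) = 28
e (Priya): min(5, 28) = 5
Q (Eve): max(-27, 27, 5) = 27
top (Priya): min(17, 27) = 17
At top, Priya picks P (lowest: 17).
At P, Eve picks b (highest: 17).
At b, Priya picks m (lowest: 17).
At m, Eve picks aq (highest: 17).
Terminal value 17.

aq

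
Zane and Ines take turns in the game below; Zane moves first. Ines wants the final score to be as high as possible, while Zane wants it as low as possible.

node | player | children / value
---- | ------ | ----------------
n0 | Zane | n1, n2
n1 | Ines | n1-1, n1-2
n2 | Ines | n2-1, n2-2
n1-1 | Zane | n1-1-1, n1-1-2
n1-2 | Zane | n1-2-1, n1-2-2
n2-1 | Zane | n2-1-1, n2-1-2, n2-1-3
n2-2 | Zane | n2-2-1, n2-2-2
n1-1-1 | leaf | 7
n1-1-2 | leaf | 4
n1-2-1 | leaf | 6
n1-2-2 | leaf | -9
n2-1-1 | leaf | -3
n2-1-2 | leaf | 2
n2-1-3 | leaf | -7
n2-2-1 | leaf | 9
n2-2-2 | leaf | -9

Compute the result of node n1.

n1-1 (Zane): min(7, 4) = 4
n1-2 (Zane): min(6, -9) = -9
n1 (Ines): max(4, -9) = 4

4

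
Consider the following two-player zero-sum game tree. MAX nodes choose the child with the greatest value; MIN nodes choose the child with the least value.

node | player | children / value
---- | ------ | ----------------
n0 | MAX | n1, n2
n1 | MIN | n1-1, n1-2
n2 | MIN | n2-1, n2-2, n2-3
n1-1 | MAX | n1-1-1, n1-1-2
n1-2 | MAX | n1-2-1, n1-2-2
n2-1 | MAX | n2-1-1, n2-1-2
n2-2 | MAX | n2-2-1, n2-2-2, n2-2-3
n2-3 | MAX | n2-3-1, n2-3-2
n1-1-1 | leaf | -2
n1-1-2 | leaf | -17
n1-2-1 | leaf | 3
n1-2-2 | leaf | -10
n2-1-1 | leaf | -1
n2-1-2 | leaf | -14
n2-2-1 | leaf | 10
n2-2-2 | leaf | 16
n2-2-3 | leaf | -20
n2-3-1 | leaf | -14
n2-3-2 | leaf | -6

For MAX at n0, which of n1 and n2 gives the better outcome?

n1

n1-1 (MAX): max(-2, -17) = -2
n1-2 (MAX): max(3, -10) = 3
n1 (MIN): min(-2, 3) = -2
n2-1 (MAX): max(-1, -14) = -1
n2-2 (MAX): max(10, 16, -20) = 16
n2-3 (MAX): max(-14, -6) = -6
n2 (MIN): min(-1, 16, -6) = -6
MAX prefers the higher value; n1=-2, n2=-6. n1 is better since -2 > -6.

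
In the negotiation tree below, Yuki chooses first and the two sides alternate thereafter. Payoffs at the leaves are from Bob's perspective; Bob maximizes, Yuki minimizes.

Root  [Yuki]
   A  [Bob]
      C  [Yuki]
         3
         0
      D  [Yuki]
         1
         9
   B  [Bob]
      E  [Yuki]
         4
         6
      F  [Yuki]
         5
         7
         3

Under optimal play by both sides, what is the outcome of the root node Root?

1

C (Yuki): min(3, 0) = 0
D (Yuki): min(1, 9) = 1
A (Bob): max(0, 1) = 1
E (Yuki): min(4, 6) = 4
F (Yuki): min(5, 7, 3) = 3
B (Bob): max(4, 3) = 4
Root (Yuki): min(1, 4) = 1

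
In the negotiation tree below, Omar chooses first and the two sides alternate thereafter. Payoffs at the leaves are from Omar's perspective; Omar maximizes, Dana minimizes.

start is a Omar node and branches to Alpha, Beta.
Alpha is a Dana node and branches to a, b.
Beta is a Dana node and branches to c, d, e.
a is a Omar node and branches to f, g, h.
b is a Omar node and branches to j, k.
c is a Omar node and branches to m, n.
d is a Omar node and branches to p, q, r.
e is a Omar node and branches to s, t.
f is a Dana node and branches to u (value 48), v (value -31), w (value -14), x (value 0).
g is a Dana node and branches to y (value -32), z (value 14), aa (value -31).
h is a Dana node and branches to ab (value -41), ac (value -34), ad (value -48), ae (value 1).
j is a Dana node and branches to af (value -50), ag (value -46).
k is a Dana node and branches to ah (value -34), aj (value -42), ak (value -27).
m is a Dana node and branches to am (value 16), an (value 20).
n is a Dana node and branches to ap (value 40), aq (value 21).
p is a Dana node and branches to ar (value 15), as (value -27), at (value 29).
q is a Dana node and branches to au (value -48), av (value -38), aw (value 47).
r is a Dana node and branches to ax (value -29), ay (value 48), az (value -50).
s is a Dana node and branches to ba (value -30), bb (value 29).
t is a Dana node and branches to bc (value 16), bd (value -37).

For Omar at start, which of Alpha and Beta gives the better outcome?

Beta

f (Dana): min(48, -31, -14, 0) = -31
g (Dana): min(-32, 14, -31) = -32
h (Dana): min(-41, -34, -48, 1) = -48
a (Omar): max(-31, -32, -48) = -31
j (Dana): min(-50, -46) = -50
k (Dana): min(-34, -42, -27) = -42
b (Omar): max(-50, -42) = -42
Alpha (Dana): min(-31, -42) = -42
m (Dana): min(16, 20) = 16
n (Dana): min(40, 21) = 21
c (Omar): max(16, 21) = 21
p (Dana): min(15, -27, 29) = -27
q (Dana): min(-48, -38, 47) = -48
r (Dana): min(-29, 48, -50) = -50
d (Omar): max(-27, -48, -50) = -27
s (Dana): min(-30, 29) = -30
t (Dana): min(16, -37) = -37
e (Omar): max(-30, -37) = -30
Beta (Dana): min(21, -27, -30) = -30
Omar prefers the higher value; Alpha=-42, Beta=-30. Beta is better since -30 > -42.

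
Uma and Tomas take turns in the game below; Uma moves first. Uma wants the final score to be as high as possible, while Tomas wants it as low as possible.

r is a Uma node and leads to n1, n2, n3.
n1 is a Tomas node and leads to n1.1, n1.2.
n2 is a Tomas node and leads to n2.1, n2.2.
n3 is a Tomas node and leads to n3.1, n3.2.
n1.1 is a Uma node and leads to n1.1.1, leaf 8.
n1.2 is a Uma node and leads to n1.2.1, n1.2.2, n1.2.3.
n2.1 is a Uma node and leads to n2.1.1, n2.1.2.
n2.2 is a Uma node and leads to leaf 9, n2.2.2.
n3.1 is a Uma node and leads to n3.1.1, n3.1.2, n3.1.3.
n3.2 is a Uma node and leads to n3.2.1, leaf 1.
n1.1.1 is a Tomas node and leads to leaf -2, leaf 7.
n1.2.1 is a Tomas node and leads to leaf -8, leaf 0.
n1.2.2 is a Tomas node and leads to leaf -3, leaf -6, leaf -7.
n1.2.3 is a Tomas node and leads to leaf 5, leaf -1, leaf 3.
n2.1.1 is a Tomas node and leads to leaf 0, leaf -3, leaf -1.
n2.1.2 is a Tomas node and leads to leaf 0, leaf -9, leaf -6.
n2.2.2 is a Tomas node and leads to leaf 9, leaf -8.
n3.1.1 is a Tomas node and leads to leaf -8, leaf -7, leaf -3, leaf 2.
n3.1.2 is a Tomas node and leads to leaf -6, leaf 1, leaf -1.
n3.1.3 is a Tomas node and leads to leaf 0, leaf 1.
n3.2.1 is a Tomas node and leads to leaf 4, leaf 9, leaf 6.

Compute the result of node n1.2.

n1.2.1 (Tomas): min(-8, 0) = -8
n1.2.2 (Tomas): min(-3, -6, -7) = -7
n1.2.3 (Tomas): min(5, -1, 3) = -1
n1.2 (Uma): max(-8, -7, -1) = -1

-1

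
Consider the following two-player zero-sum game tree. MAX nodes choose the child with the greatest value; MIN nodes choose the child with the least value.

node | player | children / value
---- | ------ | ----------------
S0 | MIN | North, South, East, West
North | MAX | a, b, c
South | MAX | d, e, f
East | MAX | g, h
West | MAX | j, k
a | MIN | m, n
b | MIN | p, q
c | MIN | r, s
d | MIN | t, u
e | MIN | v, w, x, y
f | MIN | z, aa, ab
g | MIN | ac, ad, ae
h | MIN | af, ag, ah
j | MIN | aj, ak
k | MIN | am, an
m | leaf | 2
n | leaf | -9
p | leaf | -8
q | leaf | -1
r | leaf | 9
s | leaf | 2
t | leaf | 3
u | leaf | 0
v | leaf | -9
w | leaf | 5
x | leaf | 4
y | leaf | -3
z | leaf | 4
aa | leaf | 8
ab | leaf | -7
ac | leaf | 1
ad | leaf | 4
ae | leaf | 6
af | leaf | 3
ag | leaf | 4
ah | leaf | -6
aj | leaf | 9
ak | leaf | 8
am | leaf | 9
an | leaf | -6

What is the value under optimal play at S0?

0

a (MIN): min(2, -9) = -9
b (MIN): min(-8, -1) = -8
c (MIN): min(9, 2) = 2
North (MAX): max(-9, -8, 2) = 2
d (MIN): min(3, 0) = 0
e (MIN): min(-9, 5, 4, -3) = -9
f (MIN): min(4, 8, -7) = -7
South (MAX): max(0, -9, -7) = 0
g (MIN): min(1, 4, 6) = 1
h (MIN): min(3, 4, -6) = -6
East (MAX): max(1, -6) = 1
j (MIN): min(9, 8) = 8
k (MIN): min(9, -6) = -6
West (MAX): max(8, -6) = 8
S0 (MIN): min(2, 0, 1, 8) = 0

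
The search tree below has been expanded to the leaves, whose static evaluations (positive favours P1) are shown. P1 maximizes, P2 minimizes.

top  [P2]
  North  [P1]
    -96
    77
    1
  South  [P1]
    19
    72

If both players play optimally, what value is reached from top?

North (P1): max(-96, 77, 1) = 77
South (P1): max(19, 72) = 72
top (P2): min(77, 72) = 72

72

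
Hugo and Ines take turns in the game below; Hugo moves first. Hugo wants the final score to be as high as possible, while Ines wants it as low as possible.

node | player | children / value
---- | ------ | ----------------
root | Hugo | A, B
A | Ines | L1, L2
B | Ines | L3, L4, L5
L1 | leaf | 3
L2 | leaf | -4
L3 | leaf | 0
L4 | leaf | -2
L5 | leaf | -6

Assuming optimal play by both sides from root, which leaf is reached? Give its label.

L2

A (Ines): min(3, -4) = -4
B (Ines): min(0, -2, -6) = -6
root (Hugo): max(-4, -6) = -4
At root, Hugo picks A (highest: -4).
At A, Ines picks L2 (lowest: -4).
Terminal value -4.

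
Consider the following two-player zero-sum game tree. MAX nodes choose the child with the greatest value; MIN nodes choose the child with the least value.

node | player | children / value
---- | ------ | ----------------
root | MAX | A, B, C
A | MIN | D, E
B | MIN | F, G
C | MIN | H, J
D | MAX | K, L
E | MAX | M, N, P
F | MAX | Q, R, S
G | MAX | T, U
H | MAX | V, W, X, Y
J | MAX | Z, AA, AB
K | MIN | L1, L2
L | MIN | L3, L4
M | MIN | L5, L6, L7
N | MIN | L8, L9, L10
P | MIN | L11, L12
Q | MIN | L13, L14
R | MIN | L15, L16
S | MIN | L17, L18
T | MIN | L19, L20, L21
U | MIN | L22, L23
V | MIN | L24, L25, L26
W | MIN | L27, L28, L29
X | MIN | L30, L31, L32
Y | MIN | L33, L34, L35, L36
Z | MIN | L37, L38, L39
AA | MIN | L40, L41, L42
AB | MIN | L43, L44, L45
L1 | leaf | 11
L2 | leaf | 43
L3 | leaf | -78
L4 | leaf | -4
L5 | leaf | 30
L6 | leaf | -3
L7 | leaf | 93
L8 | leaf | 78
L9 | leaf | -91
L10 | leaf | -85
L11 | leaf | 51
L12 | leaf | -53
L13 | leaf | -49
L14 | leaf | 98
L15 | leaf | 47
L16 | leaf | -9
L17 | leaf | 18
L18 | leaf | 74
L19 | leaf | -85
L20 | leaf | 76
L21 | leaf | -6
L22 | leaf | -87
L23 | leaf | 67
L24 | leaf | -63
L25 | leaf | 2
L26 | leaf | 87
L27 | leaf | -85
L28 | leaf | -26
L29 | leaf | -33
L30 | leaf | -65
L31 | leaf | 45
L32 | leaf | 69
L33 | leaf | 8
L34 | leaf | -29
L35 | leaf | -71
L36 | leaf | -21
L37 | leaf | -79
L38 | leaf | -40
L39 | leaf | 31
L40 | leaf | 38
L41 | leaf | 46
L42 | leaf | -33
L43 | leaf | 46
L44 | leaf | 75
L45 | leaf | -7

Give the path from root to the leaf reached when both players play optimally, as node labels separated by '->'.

root -> A -> E -> M -> L6

K (MIN): min(11, 43) = 11
L (MIN): min(-78, -4) = -78
D (MAX): max(11, -78) = 11
M (MIN): min(30, -3, 93) = -3
N (MIN): min(78, -91, -85) = -91
P (MIN): min(51, -53) = -53
E (MAX): max(-3, -91, -53) = -3
A (MIN): min(11, -3) = -3
Q (MIN): min(-49, 98) = -49
R (MIN): min(47, -9) = -9
S (MIN): min(18, 74) = 18
F (MAX): max(-49, -9, 18) = 18
T (MIN): min(-85, 76, -6) = -85
U (MIN): min(-87, 67) = -87
G (MAX): max(-85, -87) = -85
B (MIN): min(18, -85) = -85
V (MIN): min(-63, 2, 87) = -63
W (MIN): min(-85, -26, -33) = -85
X (MIN): min(-65, 45, 69) = -65
Y (MIN): min(8, -29, -71, -21) = -71
H (MAX): max(-63, -85, -65, -71) = -63
Z (MIN): min(-79, -40, 31) = -79
AA (MIN): min(38, 46, -33) = -33
AB (MIN): min(46, 75, -7) = -7
J (MAX): max(-79, -33, -7) = -7
C (MIN): min(-63, -7) = -63
root (MAX): max(-3, -85, -63) = -3
At root, MAX picks A (highest: -3).
At A, MIN picks E (lowest: -3).
At E, MAX picks M (highest: -3).
At M, MIN picks L6 (lowest: -3).
Terminal value -3.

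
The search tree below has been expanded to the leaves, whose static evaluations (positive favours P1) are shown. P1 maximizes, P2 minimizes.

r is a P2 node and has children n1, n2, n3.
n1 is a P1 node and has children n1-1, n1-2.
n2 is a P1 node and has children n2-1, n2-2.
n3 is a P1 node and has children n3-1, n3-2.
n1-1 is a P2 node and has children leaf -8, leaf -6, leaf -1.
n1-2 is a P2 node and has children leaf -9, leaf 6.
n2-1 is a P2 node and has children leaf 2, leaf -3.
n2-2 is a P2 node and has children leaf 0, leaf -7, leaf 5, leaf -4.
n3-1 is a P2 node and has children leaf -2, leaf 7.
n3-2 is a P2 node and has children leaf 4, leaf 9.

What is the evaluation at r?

n1-1 (P2): min(-8, -6, -1) = -8
n1-2 (P2): min(-9, 6) = -9
n1 (P1): max(-8, -9) = -8
n2-1 (P2): min(2, -3) = -3
n2-2 (P2): min(0, -7, 5, -4) = -7
n2 (P1): max(-3, -7) = -3
n3-1 (P2): min(-2, 7) = -2
n3-2 (P2): min(4, 9) = 4
n3 (P1): max(-2, 4) = 4
r (P2): min(-8, -3, 4) = -8

-8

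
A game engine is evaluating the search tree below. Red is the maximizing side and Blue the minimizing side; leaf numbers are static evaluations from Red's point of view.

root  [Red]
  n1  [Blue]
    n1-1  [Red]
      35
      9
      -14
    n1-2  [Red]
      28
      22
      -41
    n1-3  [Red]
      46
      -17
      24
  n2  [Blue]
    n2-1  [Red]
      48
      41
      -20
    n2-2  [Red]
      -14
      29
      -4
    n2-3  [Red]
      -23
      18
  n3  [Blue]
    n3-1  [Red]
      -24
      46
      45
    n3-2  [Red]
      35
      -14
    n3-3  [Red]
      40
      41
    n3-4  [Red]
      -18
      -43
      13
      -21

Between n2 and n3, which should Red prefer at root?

n2-1 (Red): max(48, 41, -20) = 48
n2-2 (Red): max(-14, 29, -4) = 29
n2-3 (Red): max(-23, 18) = 18
n2 (Blue): min(48, 29, 18) = 18
n3-1 (Red): max(-24, 46, 45) = 46
n3-2 (Red): max(35, -14) = 35
n3-3 (Red): max(40, 41) = 41
n3-4 (Red): max(-18, -43, 13, -21) = 13
n3 (Blue): min(46, 35, 41, 13) = 13
Red prefers the higher value; n2=18, n3=13. n2 is better since 18 > 13.

n2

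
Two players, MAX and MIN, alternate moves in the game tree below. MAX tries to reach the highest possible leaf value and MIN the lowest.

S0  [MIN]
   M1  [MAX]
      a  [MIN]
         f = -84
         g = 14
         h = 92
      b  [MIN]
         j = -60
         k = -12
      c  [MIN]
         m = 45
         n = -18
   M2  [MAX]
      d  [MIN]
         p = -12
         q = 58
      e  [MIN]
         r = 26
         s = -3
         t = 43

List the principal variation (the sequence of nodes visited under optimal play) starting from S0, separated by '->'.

a (MIN): min(-84, 14, 92) = -84
b (MIN): min(-60, -12) = -60
c (MIN): min(45, -18) = -18
M1 (MAX): max(-84, -60, -18) = -18
d (MIN): min(-12, 58) = -12
e (MIN): min(26, -3, 43) = -3
M2 (MAX): max(-12, -3) = -3
S0 (MIN): min(-18, -3) = -18
At S0, MIN picks M1 (lowest: -18).
At M1, MAX picks c (highest: -18).
At c, MIN picks n (lowest: -18).
Terminal value -18.

S0 -> M1 -> c -> n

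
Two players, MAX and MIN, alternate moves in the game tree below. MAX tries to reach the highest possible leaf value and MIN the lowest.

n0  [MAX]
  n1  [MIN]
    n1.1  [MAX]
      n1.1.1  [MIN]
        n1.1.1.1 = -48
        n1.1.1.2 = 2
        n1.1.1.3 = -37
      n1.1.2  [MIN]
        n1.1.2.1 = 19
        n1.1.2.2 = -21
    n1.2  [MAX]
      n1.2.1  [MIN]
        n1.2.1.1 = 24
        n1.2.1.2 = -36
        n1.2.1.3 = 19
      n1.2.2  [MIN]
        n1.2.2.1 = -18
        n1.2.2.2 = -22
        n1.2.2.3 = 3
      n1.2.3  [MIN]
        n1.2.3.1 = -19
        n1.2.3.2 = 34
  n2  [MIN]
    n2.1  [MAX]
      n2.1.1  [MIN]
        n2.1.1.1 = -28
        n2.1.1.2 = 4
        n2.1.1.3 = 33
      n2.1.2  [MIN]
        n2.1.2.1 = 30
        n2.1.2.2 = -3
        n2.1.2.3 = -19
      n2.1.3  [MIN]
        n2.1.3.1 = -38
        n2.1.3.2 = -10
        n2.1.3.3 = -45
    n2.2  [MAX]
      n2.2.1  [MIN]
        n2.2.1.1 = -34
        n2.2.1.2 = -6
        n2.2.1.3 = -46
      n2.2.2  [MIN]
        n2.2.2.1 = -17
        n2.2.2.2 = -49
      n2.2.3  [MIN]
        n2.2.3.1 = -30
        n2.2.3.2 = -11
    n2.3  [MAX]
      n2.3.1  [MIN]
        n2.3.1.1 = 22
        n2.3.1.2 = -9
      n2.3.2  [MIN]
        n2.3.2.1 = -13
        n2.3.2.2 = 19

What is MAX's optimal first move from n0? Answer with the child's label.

n1.1.1 (MIN): min(-48, 2, -37) = -48
n1.1.2 (MIN): min(19, -21) = -21
n1.1 (MAX): max(-48, -21) = -21
n1.2.1 (MIN): min(24, -36, 19) = -36
n1.2.2 (MIN): min(-18, -22, 3) = -22
n1.2.3 (MIN): min(-19, 34) = -19
n1.2 (MAX): max(-36, -22, -19) = -19
n1 (MIN): min(-21, -19) = -21
n2.1.1 (MIN): min(-28, 4, 33) = -28
n2.1.2 (MIN): min(30, -3, -19) = -19
n2.1.3 (MIN): min(-38, -10, -45) = -45
n2.1 (MAX): max(-28, -19, -45) = -19
n2.2.1 (MIN): min(-34, -6, -46) = -46
n2.2.2 (MIN): min(-17, -49) = -49
n2.2.3 (MIN): min(-30, -11) = -30
n2.2 (MAX): max(-46, -49, -30) = -30
n2.3.1 (MIN): min(22, -9) = -9
n2.3.2 (MIN): min(-13, 19) = -13
n2.3 (MAX): max(-9, -13) = -9
n2 (MIN): min(-19, -30, -9) = -30
n0 (MAX): max(-21, -30) = -21
MAX at n0 wants the highest of {n1=-21, n2=-30}, so chooses n1.

n1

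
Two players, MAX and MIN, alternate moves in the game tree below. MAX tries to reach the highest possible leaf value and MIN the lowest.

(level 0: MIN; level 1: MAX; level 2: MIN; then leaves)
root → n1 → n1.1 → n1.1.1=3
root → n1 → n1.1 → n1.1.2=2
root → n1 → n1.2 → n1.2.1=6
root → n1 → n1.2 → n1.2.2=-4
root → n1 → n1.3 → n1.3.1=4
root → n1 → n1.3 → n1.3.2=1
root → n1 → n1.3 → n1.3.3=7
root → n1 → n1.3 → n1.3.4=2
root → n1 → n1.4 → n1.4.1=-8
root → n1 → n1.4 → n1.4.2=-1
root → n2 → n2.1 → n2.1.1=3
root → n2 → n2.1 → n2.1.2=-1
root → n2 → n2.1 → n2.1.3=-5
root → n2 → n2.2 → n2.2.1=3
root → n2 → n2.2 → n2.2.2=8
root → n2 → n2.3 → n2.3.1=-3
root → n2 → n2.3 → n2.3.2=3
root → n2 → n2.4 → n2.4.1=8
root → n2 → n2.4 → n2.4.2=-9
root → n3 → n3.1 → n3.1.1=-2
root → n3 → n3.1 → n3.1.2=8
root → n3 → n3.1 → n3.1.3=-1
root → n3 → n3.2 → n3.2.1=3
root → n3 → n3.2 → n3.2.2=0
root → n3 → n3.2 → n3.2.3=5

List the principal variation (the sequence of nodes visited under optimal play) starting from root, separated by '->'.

root -> n3 -> n3.2 -> n3.2.2

n1.1 (MIN): min(3, 2) = 2
n1.2 (MIN): min(6, -4) = -4
n1.3 (MIN): min(4, 1, 7, 2) = 1
n1.4 (MIN): min(-8, -1) = -8
n1 (MAX): max(2, -4, 1, -8) = 2
n2.1 (MIN): min(3, -1, -5) = -5
n2.2 (MIN): min(3, 8) = 3
n2.3 (MIN): min(-3, 3) = -3
n2.4 (MIN): min(8, -9) = -9
n2 (MAX): max(-5, 3, -3, -9) = 3
n3.1 (MIN): min(-2, 8, -1) = -2
n3.2 (MIN): min(3, 0, 5) = 0
n3 (MAX): max(-2, 0) = 0
root (MIN): min(2, 3, 0) = 0
At root, MIN picks n3 (lowest: 0).
At n3, MAX picks n3.2 (highest: 0).
At n3.2, MIN picks n3.2.2 (lowest: 0).
Terminal value 0.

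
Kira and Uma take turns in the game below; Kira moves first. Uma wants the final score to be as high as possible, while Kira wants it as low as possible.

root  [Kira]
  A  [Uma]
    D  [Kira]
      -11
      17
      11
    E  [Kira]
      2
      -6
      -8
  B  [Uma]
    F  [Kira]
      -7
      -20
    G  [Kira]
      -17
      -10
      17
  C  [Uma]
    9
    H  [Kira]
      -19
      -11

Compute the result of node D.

D (Kira): min(-11, 17, 11) = -11

-11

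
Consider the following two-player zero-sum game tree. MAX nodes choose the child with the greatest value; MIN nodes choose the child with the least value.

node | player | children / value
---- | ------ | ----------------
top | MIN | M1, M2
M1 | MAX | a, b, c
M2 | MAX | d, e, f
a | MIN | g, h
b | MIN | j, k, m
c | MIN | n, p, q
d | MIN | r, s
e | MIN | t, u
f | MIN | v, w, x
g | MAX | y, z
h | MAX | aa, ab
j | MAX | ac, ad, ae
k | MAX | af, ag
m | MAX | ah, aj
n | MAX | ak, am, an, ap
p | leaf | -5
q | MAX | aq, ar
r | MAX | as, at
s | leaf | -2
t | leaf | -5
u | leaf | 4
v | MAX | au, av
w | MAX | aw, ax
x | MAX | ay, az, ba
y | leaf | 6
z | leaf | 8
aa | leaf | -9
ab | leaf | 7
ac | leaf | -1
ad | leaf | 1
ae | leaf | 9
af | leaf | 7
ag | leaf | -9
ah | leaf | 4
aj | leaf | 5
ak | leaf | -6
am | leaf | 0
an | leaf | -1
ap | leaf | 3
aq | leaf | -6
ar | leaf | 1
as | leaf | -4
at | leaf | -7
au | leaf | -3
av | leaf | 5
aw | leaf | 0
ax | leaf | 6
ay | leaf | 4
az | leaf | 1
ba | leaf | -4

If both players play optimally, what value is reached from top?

g (MAX): max(6, 8) = 8
h (MAX): max(-9, 7) = 7
a (MIN): min(8, 7) = 7
j (MAX): max(-1, 1, 9) = 9
k (MAX): max(7, -9) = 7
m (MAX): max(4, 5) = 5
b (MIN): min(9, 7, 5) = 5
n (MAX): max(-6, 0, -1, 3) = 3
q (MAX): max(-6, 1) = 1
c (MIN): min(3, -5, 1) = -5
M1 (MAX): max(7, 5, -5) = 7
r (MAX): max(-4, -7) = -4
d (MIN): min(-4, -2) = -4
e (MIN): min(-5, 4) = -5
v (MAX): max(-3, 5) = 5
w (MAX): max(0, 6) = 6
x (MAX): max(4, 1, -4) = 4
f (MIN): min(5, 6, 4) = 4
M2 (MAX): max(-4, -5, 4) = 4
top (MIN): min(7, 4) = 4

4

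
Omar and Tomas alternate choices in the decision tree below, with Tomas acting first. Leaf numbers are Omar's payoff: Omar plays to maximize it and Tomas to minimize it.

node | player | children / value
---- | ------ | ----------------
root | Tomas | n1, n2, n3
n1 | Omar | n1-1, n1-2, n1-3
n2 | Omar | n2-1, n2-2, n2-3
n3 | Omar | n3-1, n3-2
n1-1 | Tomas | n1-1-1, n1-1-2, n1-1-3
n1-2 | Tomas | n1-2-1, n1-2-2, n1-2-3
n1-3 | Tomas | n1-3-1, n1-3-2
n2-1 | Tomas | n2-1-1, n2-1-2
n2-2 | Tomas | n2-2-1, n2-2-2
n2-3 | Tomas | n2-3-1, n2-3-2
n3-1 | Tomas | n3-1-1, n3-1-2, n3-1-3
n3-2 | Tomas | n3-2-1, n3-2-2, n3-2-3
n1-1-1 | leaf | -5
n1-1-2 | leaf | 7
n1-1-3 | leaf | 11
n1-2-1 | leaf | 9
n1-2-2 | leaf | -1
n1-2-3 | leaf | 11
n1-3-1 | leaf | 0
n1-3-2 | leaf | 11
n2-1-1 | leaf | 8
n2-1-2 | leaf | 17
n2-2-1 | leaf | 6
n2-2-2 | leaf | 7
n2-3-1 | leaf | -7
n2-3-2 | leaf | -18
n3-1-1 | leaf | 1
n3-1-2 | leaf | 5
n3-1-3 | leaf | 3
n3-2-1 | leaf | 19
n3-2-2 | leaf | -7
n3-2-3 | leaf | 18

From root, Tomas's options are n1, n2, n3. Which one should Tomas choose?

n1

n1-1 (Tomas): min(-5, 7, 11) = -5
n1-2 (Tomas): min(9, -1, 11) = -1
n1-3 (Tomas): min(0, 11) = 0
n1 (Omar): max(-5, -1, 0) = 0
n2-1 (Tomas): min(8, 17) = 8
n2-2 (Tomas): min(6, 7) = 6
n2-3 (Tomas): min(-7, -18) = -18
n2 (Omar): max(8, 6, -18) = 8
n3-1 (Tomas): min(1, 5, 3) = 1
n3-2 (Tomas): min(19, -7, 18) = -7
n3 (Omar): max(1, -7) = 1
root (Tomas): min(0, 8, 1) = 0
Tomas at root wants the lowest of {n1=0, n2=8, n3=1}, so chooses n1.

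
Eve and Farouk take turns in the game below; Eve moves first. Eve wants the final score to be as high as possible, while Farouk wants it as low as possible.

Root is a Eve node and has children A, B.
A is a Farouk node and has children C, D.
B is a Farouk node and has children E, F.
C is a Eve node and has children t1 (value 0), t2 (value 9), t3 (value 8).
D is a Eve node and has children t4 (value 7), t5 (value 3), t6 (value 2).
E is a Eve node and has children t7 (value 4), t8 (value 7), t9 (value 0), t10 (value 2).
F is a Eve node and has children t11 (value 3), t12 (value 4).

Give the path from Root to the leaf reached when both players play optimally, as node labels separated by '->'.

Root -> A -> D -> t4

C (Eve): max(0, 9, 8) = 9
D (Eve): max(7, 3, 2) = 7
A (Farouk): min(9, 7) = 7
E (Eve): max(4, 7, 0, 2) = 7
F (Eve): max(3, 4) = 4
B (Farouk): min(7, 4) = 4
Root (Eve): max(7, 4) = 7
At Root, Eve picks A (highest: 7).
At A, Farouk picks D (lowest: 7).
At D, Eve picks t4 (highest: 7).
Terminal value 7.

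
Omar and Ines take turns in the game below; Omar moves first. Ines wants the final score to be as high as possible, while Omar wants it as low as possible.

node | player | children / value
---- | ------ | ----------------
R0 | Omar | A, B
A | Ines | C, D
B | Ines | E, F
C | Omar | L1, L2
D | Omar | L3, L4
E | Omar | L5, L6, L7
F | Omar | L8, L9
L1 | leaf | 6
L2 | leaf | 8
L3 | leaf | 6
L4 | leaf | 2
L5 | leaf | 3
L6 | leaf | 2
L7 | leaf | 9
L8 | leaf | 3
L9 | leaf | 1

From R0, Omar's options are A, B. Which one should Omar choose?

B

C (Omar): min(6, 8) = 6
D (Omar): min(6, 2) = 2
A (Ines): max(6, 2) = 6
E (Omar): min(3, 2, 9) = 2
F (Omar): min(3, 1) = 1
B (Ines): max(2, 1) = 2
R0 (Omar): min(6, 2) = 2
Omar at R0 wants the lowest of {A=6, B=2}, so chooses B.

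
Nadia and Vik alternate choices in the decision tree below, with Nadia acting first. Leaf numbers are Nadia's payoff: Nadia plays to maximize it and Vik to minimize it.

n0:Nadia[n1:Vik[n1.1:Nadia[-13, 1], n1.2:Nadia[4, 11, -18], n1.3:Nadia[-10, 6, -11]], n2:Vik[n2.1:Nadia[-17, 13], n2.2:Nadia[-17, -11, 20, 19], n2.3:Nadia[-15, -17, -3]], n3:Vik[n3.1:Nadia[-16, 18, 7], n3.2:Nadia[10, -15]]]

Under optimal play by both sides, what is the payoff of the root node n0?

n1.1 (Nadia): max(-13, 1) = 1
n1.2 (Nadia): max(4, 11, -18) = 11
n1.3 (Nadia): max(-10, 6, -11) = 6
n1 (Vik): min(1, 11, 6) = 1
n2.1 (Nadia): max(-17, 13) = 13
n2.2 (Nadia): max(-17, -11, 20, 19) = 20
n2.3 (Nadia): max(-15, -17, -3) = -3
n2 (Vik): min(13, 20, -3) = -3
n3.1 (Nadia): max(-16, 18, 7) = 18
n3.2 (Nadia): max(10, -15) = 10
n3 (Vik): min(18, 10) = 10
n0 (Nadia): max(1, -3, 10) = 10

10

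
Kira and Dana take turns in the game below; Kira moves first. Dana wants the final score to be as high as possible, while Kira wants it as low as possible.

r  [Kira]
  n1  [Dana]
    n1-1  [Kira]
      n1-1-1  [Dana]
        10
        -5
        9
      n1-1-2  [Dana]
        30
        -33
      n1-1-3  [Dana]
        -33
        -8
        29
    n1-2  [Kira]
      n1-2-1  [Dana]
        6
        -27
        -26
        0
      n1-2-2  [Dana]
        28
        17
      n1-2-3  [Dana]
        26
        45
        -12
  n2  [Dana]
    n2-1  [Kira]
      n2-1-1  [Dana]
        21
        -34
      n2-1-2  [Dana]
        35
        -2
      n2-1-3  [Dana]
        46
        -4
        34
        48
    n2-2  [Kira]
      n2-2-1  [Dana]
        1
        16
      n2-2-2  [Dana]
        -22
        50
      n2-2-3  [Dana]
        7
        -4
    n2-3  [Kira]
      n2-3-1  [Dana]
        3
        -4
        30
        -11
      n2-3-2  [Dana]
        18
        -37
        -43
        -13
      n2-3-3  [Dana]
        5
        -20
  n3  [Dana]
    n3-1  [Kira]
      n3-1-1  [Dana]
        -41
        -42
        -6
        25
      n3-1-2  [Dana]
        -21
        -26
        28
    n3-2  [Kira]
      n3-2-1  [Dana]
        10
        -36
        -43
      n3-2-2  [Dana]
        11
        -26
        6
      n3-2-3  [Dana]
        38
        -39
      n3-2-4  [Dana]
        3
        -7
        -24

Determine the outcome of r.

10

n1-1-1 (Dana): max(10, -5, 9) = 10
n1-1-2 (Dana): max(30, -33) = 30
n1-1-3 (Dana): max(-33, -8, 29) = 29
n1-1 (Kira): min(10, 30, 29) = 10
n1-2-1 (Dana): max(6, -27, -26, 0) = 6
n1-2-2 (Dana): max(28, 17) = 28
n1-2-3 (Dana): max(26, 45, -12) = 45
n1-2 (Kira): min(6, 28, 45) = 6
n1 (Dana): max(10, 6) = 10
n2-1-1 (Dana): max(21, -34) = 21
n2-1-2 (Dana): max(35, -2) = 35
n2-1-3 (Dana): max(46, -4, 34, 48) = 48
n2-1 (Kira): min(21, 35, 48) = 21
n2-2-1 (Dana): max(1, 16) = 16
n2-2-2 (Dana): max(-22, 50) = 50
n2-2-3 (Dana): max(7, -4) = 7
n2-2 (Kira): min(16, 50, 7) = 7
n2-3-1 (Dana): max(3, -4, 30, -11) = 30
n2-3-2 (Dana): max(18, -37, -43, -13) = 18
n2-3-3 (Dana): max(5, -20) = 5
n2-3 (Kira): min(30, 18, 5) = 5
n2 (Dana): max(21, 7, 5) = 21
n3-1-1 (Dana): max(-41, -42, -6, 25) = 25
n3-1-2 (Dana): max(-21, -26, 28) = 28
n3-1 (Kira): min(25, 28) = 25
n3-2-1 (Dana): max(10, -36, -43) = 10
n3-2-2 (Dana): max(11, -26, 6) = 11
n3-2-3 (Dana): max(38, -39) = 38
n3-2-4 (Dana): max(3, -7, -24) = 3
n3-2 (Kira): min(10, 11, 38, 3) = 3
n3 (Dana): max(25, 3) = 25
r (Kira): min(10, 21, 25) = 10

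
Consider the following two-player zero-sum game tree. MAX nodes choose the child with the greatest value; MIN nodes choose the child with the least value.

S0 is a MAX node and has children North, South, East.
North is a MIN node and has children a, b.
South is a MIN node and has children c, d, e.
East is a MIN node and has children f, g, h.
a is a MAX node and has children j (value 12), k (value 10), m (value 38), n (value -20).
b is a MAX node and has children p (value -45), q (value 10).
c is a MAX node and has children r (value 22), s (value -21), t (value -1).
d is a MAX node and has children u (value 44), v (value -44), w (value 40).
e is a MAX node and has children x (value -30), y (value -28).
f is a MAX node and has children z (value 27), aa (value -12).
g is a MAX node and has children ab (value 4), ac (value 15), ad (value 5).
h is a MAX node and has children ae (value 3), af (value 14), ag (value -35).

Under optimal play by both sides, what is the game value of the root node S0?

14

a (MAX): max(12, 10, 38, -20) = 38
b (MAX): max(-45, 10) = 10
North (MIN): min(38, 10) = 10
c (MAX): max(22, -21, -1) = 22
d (MAX): max(44, -44, 40) = 44
e (MAX): max(-30, -28) = -28
South (MIN): min(22, 44, -28) = -28
f (MAX): max(27, -12) = 27
g (MAX): max(4, 15, 5) = 15
h (MAX): max(3, 14, -35) = 14
East (MIN): min(27, 15, 14) = 14
S0 (MAX): max(10, -28, 14) = 14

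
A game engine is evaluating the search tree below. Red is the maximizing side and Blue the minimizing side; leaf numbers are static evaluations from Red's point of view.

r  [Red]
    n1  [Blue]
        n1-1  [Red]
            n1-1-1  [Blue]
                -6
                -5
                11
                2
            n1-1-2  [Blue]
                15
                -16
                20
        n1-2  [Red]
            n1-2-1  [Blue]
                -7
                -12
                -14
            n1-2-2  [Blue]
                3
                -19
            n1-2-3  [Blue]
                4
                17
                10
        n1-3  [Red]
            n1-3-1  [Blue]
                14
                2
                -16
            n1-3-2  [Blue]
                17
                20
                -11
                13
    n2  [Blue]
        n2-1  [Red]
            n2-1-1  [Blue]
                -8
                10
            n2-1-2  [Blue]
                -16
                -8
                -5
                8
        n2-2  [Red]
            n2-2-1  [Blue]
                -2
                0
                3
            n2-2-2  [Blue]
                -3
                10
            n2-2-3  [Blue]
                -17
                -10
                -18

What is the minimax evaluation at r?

n1-1-1 (Blue): min(-6, -5, 11, 2) = -6
n1-1-2 (Blue): min(15, -16, 20) = -16
n1-1 (Red): max(-6, -16) = -6
n1-2-1 (Blue): min(-7, -12, -14) = -14
n1-2-2 (Blue): min(3, -19) = -19
n1-2-3 (Blue): min(4, 17, 10) = 4
n1-2 (Red): max(-14, -19, 4) = 4
n1-3-1 (Blue): min(14, 2, -16) = -16
n1-3-2 (Blue): min(17, 20, -11, 13) = -11
n1-3 (Red): max(-16, -11) = -11
n1 (Blue): min(-6, 4, -11) = -11
n2-1-1 (Blue): min(-8, 10) = -8
n2-1-2 (Blue): min(-16, -8, -5, 8) = -16
n2-1 (Red): max(-8, -16) = -8
n2-2-1 (Blue): min(-2, 0, 3) = -2
n2-2-2 (Blue): min(-3, 10) = -3
n2-2-3 (Blue): min(-17, -10, -18) = -18
n2-2 (Red): max(-2, -3, -18) = -2
n2 (Blue): min(-8, -2) = -8
r (Red): max(-11, -8) = -8

-8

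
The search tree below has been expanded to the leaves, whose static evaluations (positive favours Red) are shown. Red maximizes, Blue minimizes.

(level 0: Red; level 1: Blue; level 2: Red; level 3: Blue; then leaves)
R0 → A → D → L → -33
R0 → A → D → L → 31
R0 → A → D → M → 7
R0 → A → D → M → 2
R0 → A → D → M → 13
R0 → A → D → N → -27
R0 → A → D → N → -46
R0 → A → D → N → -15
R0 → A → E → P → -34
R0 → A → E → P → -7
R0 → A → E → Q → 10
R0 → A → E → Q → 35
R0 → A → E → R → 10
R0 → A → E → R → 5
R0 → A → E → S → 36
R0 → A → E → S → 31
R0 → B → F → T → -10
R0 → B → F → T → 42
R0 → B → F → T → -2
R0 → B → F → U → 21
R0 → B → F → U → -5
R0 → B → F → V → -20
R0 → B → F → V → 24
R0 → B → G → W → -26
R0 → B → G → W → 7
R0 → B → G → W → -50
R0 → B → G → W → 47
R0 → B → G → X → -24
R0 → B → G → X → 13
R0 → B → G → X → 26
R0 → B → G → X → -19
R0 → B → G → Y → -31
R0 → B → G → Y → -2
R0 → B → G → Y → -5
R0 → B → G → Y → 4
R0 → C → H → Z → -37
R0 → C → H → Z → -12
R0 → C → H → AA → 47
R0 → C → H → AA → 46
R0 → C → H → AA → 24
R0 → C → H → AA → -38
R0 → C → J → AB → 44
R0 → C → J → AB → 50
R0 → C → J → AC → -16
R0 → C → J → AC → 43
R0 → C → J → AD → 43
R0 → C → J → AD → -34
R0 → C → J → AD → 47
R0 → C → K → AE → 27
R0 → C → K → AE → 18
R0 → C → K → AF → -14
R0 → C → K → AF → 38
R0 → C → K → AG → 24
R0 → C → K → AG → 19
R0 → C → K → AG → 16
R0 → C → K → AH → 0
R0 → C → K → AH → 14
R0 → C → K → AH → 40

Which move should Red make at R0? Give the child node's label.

A

L (Blue): min(-33, 31) = -33
M (Blue): min(7, 2, 13) = 2
N (Blue): min(-27, -46, -15) = -46
D (Red): max(-33, 2, -46) = 2
P (Blue): min(-34, -7) = -34
Q (Blue): min(10, 35) = 10
R (Blue): min(10, 5) = 5
S (Blue): min(36, 31) = 31
E (Red): max(-34, 10, 5, 31) = 31
A (Blue): min(2, 31) = 2
T (Blue): min(-10, 42, -2) = -10
U (Blue): min(21, -5) = -5
V (Blue): min(-20, 24) = -20
F (Red): max(-10, -5, -20) = -5
W (Blue): min(-26, 7, -50, 47) = -50
X (Blue): min(-24, 13, 26, -19) = -24
Y (Blue): min(-31, -2, -5, 4) = -31
G (Red): max(-50, -24, -31) = -24
B (Blue): min(-5, -24) = -24
Z (Blue): min(-37, -12) = -37
AA (Blue): min(47, 46, 24, -38) = -38
H (Red): max(-37, -38) = -37
AB (Blue): min(44, 50) = 44
AC (Blue): min(-16, 43) = -16
AD (Blue): min(43, -34, 47) = -34
J (Red): max(44, -16, -34) = 44
AE (Blue): min(27, 18) = 18
AF (Blue): min(-14, 38) = -14
AG (Blue): min(24, 19, 16) = 16
AH (Blue): min(0, 14, 40) = 0
K (Red): max(18, -14, 16, 0) = 18
C (Blue): min(-37, 44, 18) = -37
R0 (Red): max(2, -24, -37) = 2
Red at R0 wants the highest of {A=2, B=-24, C=-37}, so chooses A.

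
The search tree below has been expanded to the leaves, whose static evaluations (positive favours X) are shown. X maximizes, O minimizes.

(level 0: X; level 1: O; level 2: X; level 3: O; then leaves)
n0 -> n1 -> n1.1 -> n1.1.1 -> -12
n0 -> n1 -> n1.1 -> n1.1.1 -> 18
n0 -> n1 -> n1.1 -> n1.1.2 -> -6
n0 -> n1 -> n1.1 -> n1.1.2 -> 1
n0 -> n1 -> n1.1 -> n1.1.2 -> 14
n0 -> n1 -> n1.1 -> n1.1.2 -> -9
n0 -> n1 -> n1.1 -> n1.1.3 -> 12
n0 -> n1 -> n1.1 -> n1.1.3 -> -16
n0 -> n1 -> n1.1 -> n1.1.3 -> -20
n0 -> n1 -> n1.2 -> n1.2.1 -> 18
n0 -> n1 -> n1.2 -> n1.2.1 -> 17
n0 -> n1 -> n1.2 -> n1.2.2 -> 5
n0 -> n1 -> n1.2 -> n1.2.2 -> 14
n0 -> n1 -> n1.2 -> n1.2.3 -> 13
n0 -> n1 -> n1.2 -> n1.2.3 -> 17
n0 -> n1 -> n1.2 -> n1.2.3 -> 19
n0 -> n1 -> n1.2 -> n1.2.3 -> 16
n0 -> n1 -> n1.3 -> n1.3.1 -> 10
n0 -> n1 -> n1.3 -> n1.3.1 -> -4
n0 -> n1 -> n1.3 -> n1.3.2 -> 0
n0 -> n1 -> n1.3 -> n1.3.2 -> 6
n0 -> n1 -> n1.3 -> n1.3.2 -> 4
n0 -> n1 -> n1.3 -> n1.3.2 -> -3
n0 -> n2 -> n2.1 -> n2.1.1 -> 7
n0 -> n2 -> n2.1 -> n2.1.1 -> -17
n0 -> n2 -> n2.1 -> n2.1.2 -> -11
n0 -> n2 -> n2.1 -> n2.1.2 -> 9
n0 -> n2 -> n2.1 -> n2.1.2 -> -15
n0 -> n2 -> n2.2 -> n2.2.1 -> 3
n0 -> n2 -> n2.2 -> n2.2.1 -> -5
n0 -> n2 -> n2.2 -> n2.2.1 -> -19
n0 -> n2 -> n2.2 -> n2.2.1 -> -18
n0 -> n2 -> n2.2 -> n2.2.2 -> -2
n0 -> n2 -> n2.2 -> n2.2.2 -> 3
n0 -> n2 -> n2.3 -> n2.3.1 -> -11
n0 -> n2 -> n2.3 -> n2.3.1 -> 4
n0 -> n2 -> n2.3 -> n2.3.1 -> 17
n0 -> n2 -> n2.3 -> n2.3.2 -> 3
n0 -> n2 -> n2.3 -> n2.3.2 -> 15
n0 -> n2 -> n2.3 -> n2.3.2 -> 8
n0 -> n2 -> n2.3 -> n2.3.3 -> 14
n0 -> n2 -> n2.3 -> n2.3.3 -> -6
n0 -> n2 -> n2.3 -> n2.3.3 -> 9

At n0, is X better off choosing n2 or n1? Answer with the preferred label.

n2.1.1 (O): min(7, -17) = -17
n2.1.2 (O): min(-11, 9, -15) = -15
n2.1 (X): max(-17, -15) = -15
n2.2.1 (O): min(3, -5, -19, -18) = -19
n2.2.2 (O): min(-2, 3) = -2
n2.2 (X): max(-19, -2) = -2
n2.3.1 (O): min(-11, 4, 17) = -11
n2.3.2 (O): min(3, 15, 8) = 3
n2.3.3 (O): min(14, -6, 9) = -6
n2.3 (X): max(-11, 3, -6) = 3
n2 (O): min(-15, -2, 3) = -15
n1.1.1 (O): min(-12, 18) = -12
n1.1.2 (O): min(-6, 1, 14, -9) = -9
n1.1.3 (O): min(12, -16, -20) = -20
n1.1 (X): max(-12, -9, -20) = -9
n1.2.1 (O): min(18, 17) = 17
n1.2.2 (O): min(5, 14) = 5
n1.2.3 (O): min(13, 17, 19, 16) = 13
n1.2 (X): max(17, 5, 13) = 17
n1.3.1 (O): min(10, -4) = -4
n1.3.2 (O): min(0, 6, 4, -3) = -3
n1.3 (X): max(-4, -3) = -3
n1 (O): min(-9, 17, -3) = -9
X prefers the higher value; n2=-15, n1=-9. n1 is better since -9 > -15.

n1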